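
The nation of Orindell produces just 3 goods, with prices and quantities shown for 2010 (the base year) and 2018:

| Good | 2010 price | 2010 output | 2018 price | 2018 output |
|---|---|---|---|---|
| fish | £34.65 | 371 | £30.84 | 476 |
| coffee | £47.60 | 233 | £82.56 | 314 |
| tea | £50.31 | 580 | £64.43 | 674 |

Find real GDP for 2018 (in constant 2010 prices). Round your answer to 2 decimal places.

Real GDP 2018 = Σ (p_2010 × q_2018) = 34.65·476 + 47.60·314 + 50.31·674 = 65348.74.

£65348.74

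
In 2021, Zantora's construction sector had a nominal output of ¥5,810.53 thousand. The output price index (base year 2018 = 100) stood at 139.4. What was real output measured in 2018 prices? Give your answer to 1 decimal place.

¥4,168.2 thousand

Real output = Nominal / (output price index/100) = 5810.53 / 1.394 = 4168.24.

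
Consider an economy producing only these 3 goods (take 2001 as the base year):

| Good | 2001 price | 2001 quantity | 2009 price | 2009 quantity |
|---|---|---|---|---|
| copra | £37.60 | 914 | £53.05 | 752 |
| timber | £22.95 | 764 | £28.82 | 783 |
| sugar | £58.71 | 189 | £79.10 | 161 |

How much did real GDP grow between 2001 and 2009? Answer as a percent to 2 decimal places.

-11.59%

Real GDP 2001 = Nominal GDP 2001 = 37.60·914 + 22.95·764 + 58.71·189 = 62996.39.
Real GDP 2009 (at 2001 prices) = 37.60·752 + 22.95·783 + 58.71·161 = 55697.36.
Real growth = 55697.36/62996.39 − 1 = -0.1159.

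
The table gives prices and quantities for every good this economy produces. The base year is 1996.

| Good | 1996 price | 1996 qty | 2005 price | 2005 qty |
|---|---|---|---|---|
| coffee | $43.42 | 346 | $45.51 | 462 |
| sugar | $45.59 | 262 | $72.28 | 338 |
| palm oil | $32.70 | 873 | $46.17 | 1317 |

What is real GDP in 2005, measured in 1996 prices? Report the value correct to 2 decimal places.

Real GDP 2005 = Σ (p_1996 × q_2005) = 43.42·462 + 45.59·338 + 32.70·1317 = 78535.36.

$78535.36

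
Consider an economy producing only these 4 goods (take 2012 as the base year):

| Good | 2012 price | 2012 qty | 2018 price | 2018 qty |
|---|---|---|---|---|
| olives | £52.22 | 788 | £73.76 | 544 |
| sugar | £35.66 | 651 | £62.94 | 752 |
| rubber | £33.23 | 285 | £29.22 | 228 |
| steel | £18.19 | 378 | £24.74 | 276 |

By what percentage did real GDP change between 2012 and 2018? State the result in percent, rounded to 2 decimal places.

Real GDP 2012 = Nominal GDP 2012 = 52.22·788 + 35.66·651 + 33.23·285 + 18.19·378 = 80710.39.
Real GDP 2018 (at 2012 prices) = 52.22·544 + 35.66·752 + 33.23·228 + 18.19·276 = 67820.88.
Real growth = 67820.88/80710.39 − 1 = -0.1597.

-15.97%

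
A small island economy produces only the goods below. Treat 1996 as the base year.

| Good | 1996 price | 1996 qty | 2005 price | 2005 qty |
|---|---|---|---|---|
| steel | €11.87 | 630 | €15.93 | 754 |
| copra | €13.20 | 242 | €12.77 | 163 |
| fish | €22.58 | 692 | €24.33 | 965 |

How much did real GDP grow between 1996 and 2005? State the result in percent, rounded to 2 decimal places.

25.07%

Real GDP 1996 = Nominal GDP 1996 = 11.87·630 + 13.20·242 + 22.58·692 = 26297.86.
Real GDP 2005 (at 1996 prices) = 11.87·754 + 13.20·163 + 22.58·965 = 32891.28.
Real growth = 32891.28/26297.86 − 1 = 0.2507.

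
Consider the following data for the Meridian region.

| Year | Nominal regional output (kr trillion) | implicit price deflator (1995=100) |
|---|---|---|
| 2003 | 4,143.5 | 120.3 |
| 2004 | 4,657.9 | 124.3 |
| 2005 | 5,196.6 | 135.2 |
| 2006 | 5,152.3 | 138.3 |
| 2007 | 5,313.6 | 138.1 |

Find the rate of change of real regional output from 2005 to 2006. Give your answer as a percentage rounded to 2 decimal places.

-3.07%

Real regional output 2005 = 5196.6/1.352 = 3843.64.
Real regional output 2006 = 5152.3/1.383 = 3725.45.
Change = 3725.45/3843.64 − 1 = -0.0307.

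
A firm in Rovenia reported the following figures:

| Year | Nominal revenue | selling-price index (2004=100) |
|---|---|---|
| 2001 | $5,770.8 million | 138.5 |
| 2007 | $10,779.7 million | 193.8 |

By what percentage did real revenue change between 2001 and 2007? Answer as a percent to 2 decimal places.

33.50%

Real revenue 2001 = 5770.8 / 1.385 = 4166.64.
Real revenue 2007 = 10779.7 / 1.938 = 5562.28.
Real growth = 5562.28 / 4166.64 − 1 = 0.3350.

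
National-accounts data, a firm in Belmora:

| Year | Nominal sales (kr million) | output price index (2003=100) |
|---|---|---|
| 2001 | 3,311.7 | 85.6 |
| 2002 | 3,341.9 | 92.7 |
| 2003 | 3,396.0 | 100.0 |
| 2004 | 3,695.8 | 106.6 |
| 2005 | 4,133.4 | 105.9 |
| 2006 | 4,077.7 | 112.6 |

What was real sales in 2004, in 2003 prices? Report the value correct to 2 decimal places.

kr 3,466.98 million

Real sales 2004 = 3695.8 / 1.066 = 3466.98.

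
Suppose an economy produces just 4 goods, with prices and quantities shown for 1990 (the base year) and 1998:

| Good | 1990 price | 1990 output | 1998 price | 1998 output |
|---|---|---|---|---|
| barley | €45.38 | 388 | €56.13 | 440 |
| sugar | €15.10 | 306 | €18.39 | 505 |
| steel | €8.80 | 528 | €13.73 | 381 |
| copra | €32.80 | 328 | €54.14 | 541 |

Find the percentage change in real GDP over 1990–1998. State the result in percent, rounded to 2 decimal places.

29.38%

Real GDP 1990 = Nominal GDP 1990 = 45.38·388 + 15.10·306 + 8.80·528 + 32.80·328 = 37632.84.
Real GDP 1998 (at 1990 prices) = 45.38·440 + 15.10·505 + 8.80·381 + 32.80·541 = 48690.30.
Real growth = 48690.30/37632.84 − 1 = 0.2938.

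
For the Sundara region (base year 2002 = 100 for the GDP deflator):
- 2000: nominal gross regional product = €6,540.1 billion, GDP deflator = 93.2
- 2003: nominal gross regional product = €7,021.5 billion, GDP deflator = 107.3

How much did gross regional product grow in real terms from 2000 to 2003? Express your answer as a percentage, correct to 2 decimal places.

-6.75%

Real gross regional product 2000 = 6540.1 / 0.932 = 7017.27.
Real gross regional product 2003 = 7021.5 / 1.073 = 6543.80.
Real growth = 6543.80 / 7017.27 − 1 = -0.0675.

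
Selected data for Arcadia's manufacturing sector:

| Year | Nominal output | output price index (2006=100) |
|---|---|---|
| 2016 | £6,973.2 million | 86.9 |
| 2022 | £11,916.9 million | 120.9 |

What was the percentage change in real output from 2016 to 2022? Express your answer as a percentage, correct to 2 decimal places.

Deflate each year: 2016 → 6973.2/0.869 = 8024.40; 2022 → 11916.9/1.209 = 9856.82.
So real output changed by 9856.82/8024.40 − 1 = 0.2284, i.e. 22.84%.

22.84%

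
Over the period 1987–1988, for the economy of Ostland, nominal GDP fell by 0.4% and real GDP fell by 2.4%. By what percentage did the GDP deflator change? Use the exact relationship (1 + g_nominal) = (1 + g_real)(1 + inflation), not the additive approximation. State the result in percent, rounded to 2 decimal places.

(1 + g_nom) = (1 + g_real)(1 + π), so π = 0.9960 / 0.9760 − 1 = 0.02049.

2.05%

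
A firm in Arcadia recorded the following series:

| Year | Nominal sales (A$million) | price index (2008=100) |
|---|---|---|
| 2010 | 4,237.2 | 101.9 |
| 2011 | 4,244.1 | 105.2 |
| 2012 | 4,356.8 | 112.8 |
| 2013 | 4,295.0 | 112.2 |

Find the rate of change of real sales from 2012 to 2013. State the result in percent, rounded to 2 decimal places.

-0.89%

Real sales 2012 = 4356.8/1.128 = 3862.41.
Real sales 2013 = 4295.0/1.122 = 3827.99.
Change = 3827.99/3862.41 − 1 = -0.0089.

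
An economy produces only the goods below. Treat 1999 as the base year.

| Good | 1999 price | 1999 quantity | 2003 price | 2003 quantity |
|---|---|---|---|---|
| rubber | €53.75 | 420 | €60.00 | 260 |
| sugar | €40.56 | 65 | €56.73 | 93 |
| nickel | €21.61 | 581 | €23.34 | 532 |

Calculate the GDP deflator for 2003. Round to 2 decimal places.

113.85

Nominal GDP 2003 = 60.00·260 + 56.73·93 + 23.34·532 = 33292.77.
Real GDP 2003 (at 1999 prices) = 53.75·260 + 40.56·93 + 21.61·532 = 29243.60.
Deflator = Nominal/Real × 100 = 33292.77/29243.60 × 100 = 113.846.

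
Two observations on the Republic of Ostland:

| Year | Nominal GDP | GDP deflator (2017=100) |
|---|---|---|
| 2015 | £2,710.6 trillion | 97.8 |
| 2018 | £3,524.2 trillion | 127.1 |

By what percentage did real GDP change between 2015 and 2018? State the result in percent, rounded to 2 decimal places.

0.04%

Real GDP 2015 = 2710.6 / 0.978 = 2771.57.
Real GDP 2018 = 3524.2 / 1.271 = 2772.78.
Real growth = 2772.78 / 2771.57 − 1 = 0.0004.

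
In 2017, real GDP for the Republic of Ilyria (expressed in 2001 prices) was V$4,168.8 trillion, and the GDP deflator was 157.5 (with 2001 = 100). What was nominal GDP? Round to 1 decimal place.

V$6,565.9 trillion

Nominal GDP = Real × (GDP deflator/100) = 4168.8 × 1.575 = 6565.86.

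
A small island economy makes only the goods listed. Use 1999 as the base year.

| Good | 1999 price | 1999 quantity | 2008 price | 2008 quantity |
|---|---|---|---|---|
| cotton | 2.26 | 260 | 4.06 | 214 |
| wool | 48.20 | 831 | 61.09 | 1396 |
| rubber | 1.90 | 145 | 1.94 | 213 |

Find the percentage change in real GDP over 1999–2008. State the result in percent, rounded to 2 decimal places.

Real GDP 1999 = Nominal GDP 1999 = 2.26·260 + 48.20·831 + 1.90·145 = 40917.30.
Real GDP 2008 (at 1999 prices) = 2.26·214 + 48.20·1396 + 1.90·213 = 68175.54.
Real growth = 68175.54/40917.30 − 1 = 0.6662.

66.62%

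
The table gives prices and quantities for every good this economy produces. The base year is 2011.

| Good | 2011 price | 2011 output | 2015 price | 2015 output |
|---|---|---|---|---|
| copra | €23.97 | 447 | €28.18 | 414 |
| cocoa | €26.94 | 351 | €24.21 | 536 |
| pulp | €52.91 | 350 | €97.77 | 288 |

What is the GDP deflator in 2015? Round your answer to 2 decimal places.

133.33

Nominal GDP 2015 = 28.18·414 + 24.21·536 + 97.77·288 = 52800.84.
Real GDP 2015 (at 2011 prices) = 23.97·414 + 26.94·536 + 52.91·288 = 39601.50.
Deflator = Nominal/Real × 100 = 52800.84/39601.50 × 100 = 133.330.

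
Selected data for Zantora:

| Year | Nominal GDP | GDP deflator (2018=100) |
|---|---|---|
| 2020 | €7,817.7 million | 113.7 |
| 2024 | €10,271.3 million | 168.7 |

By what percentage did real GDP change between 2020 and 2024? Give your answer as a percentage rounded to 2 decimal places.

Real GDP 2020 = 7817.7 / 1.137 = 6875.73.
Real GDP 2024 = 10271.3 / 1.687 = 6088.50.
Real growth = 6088.50 / 6875.73 − 1 = -0.1145.

-11.45%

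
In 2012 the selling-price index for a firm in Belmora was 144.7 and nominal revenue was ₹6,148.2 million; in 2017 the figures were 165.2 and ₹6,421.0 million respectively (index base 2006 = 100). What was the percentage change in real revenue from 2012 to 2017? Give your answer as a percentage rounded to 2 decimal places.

-8.52%

Real revenue 2012 = 6148.2 / 1.447 = 4248.93.
Real revenue 2017 = 6421.0 / 1.652 = 3886.80.
Real growth = 3886.80 / 4248.93 − 1 = -0.0852.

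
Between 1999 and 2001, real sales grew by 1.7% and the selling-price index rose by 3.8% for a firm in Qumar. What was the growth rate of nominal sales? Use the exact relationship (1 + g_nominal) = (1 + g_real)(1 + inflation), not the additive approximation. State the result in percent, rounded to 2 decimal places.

5.56%

(1 + g_nom) = (1 + g_real)(1 + π) = 1.0170 × 1.0380 = 1.05565.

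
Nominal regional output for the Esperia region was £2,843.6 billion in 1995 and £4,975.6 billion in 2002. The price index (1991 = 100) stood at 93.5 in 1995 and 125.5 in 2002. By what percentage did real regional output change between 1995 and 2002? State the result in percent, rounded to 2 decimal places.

30.36%

Deflate each year: 1995 → 2843.6/0.935 = 3041.28; 2002 → 4975.6/1.255 = 3964.62.
So real regional output changed by 3964.62/3041.28 − 1 = 0.3036, i.e. 30.36%.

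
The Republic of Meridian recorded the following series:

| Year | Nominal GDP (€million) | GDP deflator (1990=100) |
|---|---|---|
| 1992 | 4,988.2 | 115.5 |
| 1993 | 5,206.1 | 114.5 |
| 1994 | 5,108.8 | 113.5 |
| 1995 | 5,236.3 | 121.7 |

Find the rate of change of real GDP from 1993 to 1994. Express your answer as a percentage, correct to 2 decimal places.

Real GDP 1993 = 5206.1/1.145 = 4546.81.
Real GDP 1994 = 5108.8/1.135 = 4501.15.
Change = 4501.15/4546.81 − 1 = -0.0100.

-1.00%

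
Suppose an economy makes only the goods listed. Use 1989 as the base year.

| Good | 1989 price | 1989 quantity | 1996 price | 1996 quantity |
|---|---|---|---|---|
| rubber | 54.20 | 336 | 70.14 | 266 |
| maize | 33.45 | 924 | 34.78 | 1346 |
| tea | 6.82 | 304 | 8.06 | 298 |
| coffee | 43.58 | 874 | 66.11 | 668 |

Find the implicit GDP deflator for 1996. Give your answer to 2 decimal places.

123.68

Nominal GDP 1996 = 70.14·266 + 34.78·1346 + 8.06·298 + 66.11·668 = 112034.48.
Real GDP 1996 (at 1989 prices) = 54.20·266 + 33.45·1346 + 6.82·298 + 43.58·668 = 90584.70.
Deflator = Nominal/Real × 100 = 112034.48/90584.70 × 100 = 123.679.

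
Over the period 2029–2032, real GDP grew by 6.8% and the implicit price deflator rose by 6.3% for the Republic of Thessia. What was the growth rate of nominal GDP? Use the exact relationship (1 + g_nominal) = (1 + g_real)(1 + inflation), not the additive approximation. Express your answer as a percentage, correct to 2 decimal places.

13.53%

(1 + g_nom) = (1 + g_real)(1 + π) = 1.0680 × 1.0630 = 1.13528.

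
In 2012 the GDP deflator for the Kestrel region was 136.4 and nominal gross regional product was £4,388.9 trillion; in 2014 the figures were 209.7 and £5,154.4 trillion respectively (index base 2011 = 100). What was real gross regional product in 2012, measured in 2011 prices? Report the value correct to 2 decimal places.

Real gross regional product = Nominal / (GDP deflator/100) = 4388.9 / 1.364 = 3217.67.

£3,217.67 trillion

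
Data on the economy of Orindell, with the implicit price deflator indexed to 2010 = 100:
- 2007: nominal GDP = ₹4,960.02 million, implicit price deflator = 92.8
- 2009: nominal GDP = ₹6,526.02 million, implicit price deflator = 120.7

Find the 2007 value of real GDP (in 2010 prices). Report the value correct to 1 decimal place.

₹5,344.8 million

Real GDP = Nominal / (implicit price deflator/100) = 4960.02 / 0.928 = 5344.85.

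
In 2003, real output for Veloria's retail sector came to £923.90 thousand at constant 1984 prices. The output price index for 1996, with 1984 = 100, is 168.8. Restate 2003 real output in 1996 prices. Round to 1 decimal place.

Real output in 1996 prices = Real output in 1984 prices × (P_1996/P_1984) = 923.90 × 1.688 = 1559.54.

£1,559.5 thousand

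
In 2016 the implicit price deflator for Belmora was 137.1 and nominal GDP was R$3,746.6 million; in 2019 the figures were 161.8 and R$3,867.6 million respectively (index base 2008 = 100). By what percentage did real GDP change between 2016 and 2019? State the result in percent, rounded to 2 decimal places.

-12.53%

Deflate each year: 2016 → 3746.6/1.371 = 2732.75; 2019 → 3867.6/1.618 = 2390.36.
So real GDP changed by 2390.36/2732.75 − 1 = -0.1253, i.e. -12.53%.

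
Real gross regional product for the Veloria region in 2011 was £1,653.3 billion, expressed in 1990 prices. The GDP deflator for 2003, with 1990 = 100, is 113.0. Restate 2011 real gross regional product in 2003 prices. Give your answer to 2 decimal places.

Real gross regional product in 2003 prices = Real gross regional product in 1990 prices × (P_2003/P_1990) = 1653.3 × 1.130 = 1868.23.

£1,868.23 billion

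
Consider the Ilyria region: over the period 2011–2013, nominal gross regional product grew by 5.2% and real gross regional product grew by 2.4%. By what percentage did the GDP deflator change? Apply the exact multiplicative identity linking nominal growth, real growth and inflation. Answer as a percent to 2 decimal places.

(1 + g_nom) = (1 + g_real)(1 + π), so π = 1.0520 / 1.0240 − 1 = 0.02734.

2.73%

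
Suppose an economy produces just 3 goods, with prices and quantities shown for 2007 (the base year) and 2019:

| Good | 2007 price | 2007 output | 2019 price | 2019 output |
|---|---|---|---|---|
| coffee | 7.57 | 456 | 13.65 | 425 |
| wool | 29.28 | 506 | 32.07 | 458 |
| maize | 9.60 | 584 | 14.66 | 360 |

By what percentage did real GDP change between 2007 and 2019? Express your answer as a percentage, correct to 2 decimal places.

Real GDP 2007 = Nominal GDP 2007 = 7.57·456 + 29.28·506 + 9.60·584 = 23874.00.
Real GDP 2019 (at 2007 prices) = 7.57·425 + 29.28·458 + 9.60·360 = 20083.49.
Real growth = 20083.49/23874.00 − 1 = -0.1588.

-15.88%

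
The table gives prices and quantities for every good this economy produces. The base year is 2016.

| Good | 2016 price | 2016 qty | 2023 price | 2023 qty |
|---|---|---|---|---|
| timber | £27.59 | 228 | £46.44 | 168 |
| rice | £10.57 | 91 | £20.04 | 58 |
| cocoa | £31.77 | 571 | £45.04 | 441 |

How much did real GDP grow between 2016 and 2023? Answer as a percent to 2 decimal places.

Real GDP 2016 = Nominal GDP 2016 = 27.59·228 + 10.57·91 + 31.77·571 = 25393.06.
Real GDP 2023 (at 2016 prices) = 27.59·168 + 10.57·58 + 31.77·441 = 19258.75.
Real growth = 19258.75/25393.06 − 1 = -0.2416.

-24.16%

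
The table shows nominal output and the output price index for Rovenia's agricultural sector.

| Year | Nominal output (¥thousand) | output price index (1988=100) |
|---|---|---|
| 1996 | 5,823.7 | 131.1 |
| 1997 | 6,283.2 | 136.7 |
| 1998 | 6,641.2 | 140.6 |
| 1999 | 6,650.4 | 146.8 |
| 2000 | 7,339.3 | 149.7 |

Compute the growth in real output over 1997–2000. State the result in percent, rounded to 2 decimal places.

6.66%

Real output 1997 = 6283.2/1.367 = 4596.34.
Real output 2000 = 7339.3/1.497 = 4902.67.
Change = 4902.67/4596.34 − 1 = 0.0666.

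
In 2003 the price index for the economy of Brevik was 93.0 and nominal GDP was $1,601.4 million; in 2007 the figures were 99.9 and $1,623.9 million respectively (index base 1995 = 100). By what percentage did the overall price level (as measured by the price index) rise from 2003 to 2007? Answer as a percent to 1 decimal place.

Price-level change = 99.9 / 93.0 − 1 = 0.0742.

7.4%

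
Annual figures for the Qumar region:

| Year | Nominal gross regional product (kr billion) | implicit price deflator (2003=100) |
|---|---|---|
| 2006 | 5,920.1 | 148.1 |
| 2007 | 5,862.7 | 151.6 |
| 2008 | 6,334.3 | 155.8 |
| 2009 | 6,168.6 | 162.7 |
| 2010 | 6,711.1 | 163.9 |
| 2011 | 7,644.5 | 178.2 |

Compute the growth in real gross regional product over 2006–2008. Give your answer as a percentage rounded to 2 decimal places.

1.71%

Real gross regional product 2006 = 5920.1/1.481 = 3997.37.
Real gross regional product 2008 = 6334.3/1.558 = 4065.66.
Change = 4065.66/3997.37 − 1 = 0.0171.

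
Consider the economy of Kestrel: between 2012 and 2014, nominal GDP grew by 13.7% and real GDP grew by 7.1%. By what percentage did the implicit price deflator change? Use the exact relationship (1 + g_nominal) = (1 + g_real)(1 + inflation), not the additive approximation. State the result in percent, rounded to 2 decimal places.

6.16%

(1 + g_nom) = (1 + g_real)(1 + π), so π = 1.1370 / 1.0710 − 1 = 0.06162.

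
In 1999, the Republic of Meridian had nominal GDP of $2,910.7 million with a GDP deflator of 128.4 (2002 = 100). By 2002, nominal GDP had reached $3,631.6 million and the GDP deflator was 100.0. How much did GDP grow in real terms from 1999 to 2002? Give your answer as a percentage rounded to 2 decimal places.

Real GDP 1999 = 2910.7 / 1.284 = 2266.90.
Real GDP 2002 = 3631.6 / 1.000 = 3631.60.
Real growth = 3631.60 / 2266.90 − 1 = 0.6020.

60.20%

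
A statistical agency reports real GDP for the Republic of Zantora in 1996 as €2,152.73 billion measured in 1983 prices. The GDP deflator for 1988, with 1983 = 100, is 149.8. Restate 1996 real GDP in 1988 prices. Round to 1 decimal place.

Real GDP in 1988 prices = Real GDP in 1983 prices × (P_1988/P_1983) = 2152.73 × 1.498 = 3224.79.

€3,224.8 billion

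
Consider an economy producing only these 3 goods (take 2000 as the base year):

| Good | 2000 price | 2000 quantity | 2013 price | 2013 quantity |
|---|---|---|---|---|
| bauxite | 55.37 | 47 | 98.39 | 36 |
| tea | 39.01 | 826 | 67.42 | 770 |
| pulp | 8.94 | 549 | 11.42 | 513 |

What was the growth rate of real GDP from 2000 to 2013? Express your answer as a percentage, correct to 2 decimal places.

-7.84%

Real GDP 2000 = Nominal GDP 2000 = 55.37·47 + 39.01·826 + 8.94·549 = 39732.71.
Real GDP 2013 (at 2000 prices) = 55.37·36 + 39.01·770 + 8.94·513 = 36617.24.
Real growth = 36617.24/39732.71 − 1 = -0.0784.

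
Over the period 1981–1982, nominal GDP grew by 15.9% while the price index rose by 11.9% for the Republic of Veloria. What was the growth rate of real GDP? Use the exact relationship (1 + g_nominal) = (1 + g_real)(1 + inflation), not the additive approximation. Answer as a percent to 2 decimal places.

3.57%

(1 + g_nom) = (1 + g_real)(1 + π), so g_real = 1.1590 / 1.1190 − 1 = 0.03575.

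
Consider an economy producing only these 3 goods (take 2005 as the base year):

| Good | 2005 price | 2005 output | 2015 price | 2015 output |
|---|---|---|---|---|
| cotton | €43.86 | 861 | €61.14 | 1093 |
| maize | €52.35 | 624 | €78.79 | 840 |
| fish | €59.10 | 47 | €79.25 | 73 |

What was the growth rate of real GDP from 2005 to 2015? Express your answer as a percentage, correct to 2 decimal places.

31.44%

Real GDP 2005 = Nominal GDP 2005 = 43.86·861 + 52.35·624 + 59.10·47 = 73207.56.
Real GDP 2015 (at 2005 prices) = 43.86·1093 + 52.35·840 + 59.10·73 = 96227.28.
Real growth = 96227.28/73207.56 − 1 = 0.3144.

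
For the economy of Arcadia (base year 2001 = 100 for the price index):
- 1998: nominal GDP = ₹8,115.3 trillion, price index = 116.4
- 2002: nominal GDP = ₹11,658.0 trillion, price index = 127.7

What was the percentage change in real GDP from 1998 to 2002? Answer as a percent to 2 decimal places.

30.94%

Real GDP 1998 = 8115.3 / 1.164 = 6971.91.
Real GDP 2002 = 11658.0 / 1.277 = 9129.21.
Real growth = 9129.21 / 6971.91 − 1 = 0.3094.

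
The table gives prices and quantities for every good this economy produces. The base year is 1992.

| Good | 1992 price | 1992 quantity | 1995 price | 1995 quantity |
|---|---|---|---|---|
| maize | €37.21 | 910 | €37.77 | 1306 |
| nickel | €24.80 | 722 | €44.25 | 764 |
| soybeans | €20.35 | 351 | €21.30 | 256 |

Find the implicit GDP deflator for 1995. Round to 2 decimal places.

Nominal GDP 1995 = 37.77·1306 + 44.25·764 + 21.30·256 = 88587.42.
Real GDP 1995 (at 1992 prices) = 37.21·1306 + 24.80·764 + 20.35·256 = 72753.06.
Deflator = Nominal/Real × 100 = 88587.42/72753.06 × 100 = 121.765.

121.76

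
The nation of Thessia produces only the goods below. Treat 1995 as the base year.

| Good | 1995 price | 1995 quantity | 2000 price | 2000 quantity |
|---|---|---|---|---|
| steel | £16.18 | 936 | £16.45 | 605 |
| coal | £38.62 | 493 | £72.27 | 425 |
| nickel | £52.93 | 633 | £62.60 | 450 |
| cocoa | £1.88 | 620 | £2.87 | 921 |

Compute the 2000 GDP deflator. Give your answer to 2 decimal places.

138.12

Nominal GDP 2000 = 16.45·605 + 72.27·425 + 62.60·450 + 2.87·921 = 71480.27.
Real GDP 2000 (at 1995 prices) = 16.18·605 + 38.62·425 + 52.93·450 + 1.88·921 = 51752.38.
Deflator = Nominal/Real × 100 = 71480.27/51752.38 × 100 = 138.120.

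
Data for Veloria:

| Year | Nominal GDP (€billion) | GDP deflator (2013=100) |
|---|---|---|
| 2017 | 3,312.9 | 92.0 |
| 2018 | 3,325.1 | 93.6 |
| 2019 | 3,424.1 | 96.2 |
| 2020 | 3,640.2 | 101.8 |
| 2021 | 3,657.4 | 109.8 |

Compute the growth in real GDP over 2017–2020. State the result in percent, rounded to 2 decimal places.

-0.70%

Real GDP 2017 = 3312.9/0.920 = 3600.98.
Real GDP 2020 = 3640.2/1.018 = 3575.83.
Change = 3575.83/3600.98 − 1 = -0.0070.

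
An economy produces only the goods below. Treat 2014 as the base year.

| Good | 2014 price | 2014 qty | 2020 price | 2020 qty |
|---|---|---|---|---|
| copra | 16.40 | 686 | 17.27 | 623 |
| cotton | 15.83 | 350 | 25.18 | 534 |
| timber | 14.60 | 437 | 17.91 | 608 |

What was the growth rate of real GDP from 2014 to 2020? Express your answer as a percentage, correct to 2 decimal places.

18.89%

Real GDP 2014 = Nominal GDP 2014 = 16.40·686 + 15.83·350 + 14.60·437 = 23171.10.
Real GDP 2020 (at 2014 prices) = 16.40·623 + 15.83·534 + 14.60·608 = 27547.22.
Real growth = 27547.22/23171.10 − 1 = 0.1889.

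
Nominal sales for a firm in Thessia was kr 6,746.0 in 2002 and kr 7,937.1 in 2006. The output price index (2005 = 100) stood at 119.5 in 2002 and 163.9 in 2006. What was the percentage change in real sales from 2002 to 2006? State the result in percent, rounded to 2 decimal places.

-14.22%

Deflate each year: 2002 → 6746.0/1.195 = 5645.19; 2006 → 7937.1/1.639 = 4842.65.
So real sales changed by 4842.65/5645.19 − 1 = -0.1422, i.e. -14.22%.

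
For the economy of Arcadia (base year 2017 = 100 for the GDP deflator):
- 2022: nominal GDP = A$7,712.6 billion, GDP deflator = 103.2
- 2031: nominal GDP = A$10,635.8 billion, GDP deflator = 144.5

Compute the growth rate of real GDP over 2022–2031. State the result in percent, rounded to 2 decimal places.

Deflate each year: 2022 → 7712.6/1.032 = 7473.45; 2031 → 10635.8/1.445 = 7360.42.
So real GDP changed by 7360.42/7473.45 − 1 = -0.0151, i.e. -1.51%.

-1.51%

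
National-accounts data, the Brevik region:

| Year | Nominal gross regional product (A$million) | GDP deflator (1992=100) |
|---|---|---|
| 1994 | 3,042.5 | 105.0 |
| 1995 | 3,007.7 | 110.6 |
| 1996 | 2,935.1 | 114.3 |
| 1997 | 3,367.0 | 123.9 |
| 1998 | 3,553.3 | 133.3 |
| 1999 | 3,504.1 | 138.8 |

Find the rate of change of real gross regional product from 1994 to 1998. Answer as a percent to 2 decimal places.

Real gross regional product 1994 = 3042.5/1.050 = 2897.62.
Real gross regional product 1998 = 3553.3/1.333 = 2665.64.
Change = 2665.64/2897.62 − 1 = -0.0801.

-8.01%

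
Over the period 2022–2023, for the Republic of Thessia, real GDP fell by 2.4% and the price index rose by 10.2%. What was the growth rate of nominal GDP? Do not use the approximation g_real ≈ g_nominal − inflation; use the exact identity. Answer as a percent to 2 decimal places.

(1 + g_nom) = (1 + g_real)(1 + π) = 0.9760 × 1.1020 = 1.07555.

7.56%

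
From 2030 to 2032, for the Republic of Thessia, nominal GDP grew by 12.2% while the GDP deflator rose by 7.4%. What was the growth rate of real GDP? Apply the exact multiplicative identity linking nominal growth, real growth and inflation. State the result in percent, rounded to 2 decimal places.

(1 + g_nom) = (1 + g_real)(1 + π), so g_real = 1.1220 / 1.0740 − 1 = 0.04469.

4.47%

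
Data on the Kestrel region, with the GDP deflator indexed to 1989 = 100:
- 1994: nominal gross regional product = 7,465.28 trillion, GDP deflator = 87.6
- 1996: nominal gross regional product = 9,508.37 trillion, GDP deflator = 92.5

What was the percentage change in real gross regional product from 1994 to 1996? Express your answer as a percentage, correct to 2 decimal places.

20.62%

Deflate each year: 1994 → 7465.28/0.876 = 8522.01; 1996 → 9508.37/0.925 = 10279.32.
So real gross regional product changed by 10279.32/8522.01 − 1 = 0.2062, i.e. 20.62%.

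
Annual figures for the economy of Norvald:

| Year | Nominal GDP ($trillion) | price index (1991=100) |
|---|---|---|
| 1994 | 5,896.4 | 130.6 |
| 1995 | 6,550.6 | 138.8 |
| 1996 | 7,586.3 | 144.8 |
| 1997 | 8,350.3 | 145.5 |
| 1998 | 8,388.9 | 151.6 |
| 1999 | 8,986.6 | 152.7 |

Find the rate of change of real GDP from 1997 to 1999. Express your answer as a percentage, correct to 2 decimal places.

2.55%

Real GDP 1997 = 8350.3/1.455 = 5739.04.
Real GDP 1999 = 8986.6/1.527 = 5885.13.
Change = 5885.13/5739.04 − 1 = 0.0255.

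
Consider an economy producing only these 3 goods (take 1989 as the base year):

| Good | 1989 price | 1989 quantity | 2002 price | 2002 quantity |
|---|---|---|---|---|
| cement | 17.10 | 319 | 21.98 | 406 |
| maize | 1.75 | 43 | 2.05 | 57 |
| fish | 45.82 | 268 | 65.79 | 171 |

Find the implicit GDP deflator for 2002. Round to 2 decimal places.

Nominal GDP 2002 = 21.98·406 + 2.05·57 + 65.79·171 = 20290.82.
Real GDP 2002 (at 1989 prices) = 17.10·406 + 1.75·57 + 45.82·171 = 14877.57.
Deflator = Nominal/Real × 100 = 20290.82/14877.57 × 100 = 136.385.

136.39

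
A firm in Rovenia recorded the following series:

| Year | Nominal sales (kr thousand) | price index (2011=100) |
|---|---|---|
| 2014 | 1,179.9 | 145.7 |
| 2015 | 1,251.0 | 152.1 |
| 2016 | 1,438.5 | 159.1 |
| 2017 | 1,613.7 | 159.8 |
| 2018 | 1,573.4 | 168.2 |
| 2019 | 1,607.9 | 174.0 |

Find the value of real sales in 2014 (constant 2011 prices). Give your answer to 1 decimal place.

kr 809.8 thousand

Real sales 2014 = 1179.9 / 1.457 = 809.81.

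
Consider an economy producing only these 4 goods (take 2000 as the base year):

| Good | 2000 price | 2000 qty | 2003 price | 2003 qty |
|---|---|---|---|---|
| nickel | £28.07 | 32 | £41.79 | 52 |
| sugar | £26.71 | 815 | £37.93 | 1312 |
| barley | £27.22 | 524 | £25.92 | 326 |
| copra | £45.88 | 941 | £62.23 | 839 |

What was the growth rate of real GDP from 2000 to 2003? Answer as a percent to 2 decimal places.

4.70%

Real GDP 2000 = Nominal GDP 2000 = 28.07·32 + 26.71·815 + 27.22·524 + 45.88·941 = 80103.25.
Real GDP 2003 (at 2000 prices) = 28.07·52 + 26.71·1312 + 27.22·326 + 45.88·839 = 83870.20.
Real growth = 83870.20/80103.25 − 1 = 0.0470.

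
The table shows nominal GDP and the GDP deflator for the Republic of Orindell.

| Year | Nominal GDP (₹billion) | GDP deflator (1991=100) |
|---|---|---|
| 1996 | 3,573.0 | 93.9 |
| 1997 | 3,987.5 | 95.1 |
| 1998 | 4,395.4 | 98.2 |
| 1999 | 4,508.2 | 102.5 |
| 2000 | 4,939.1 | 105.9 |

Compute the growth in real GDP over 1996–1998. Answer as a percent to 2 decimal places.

Real GDP 1996 = 3573.0/0.939 = 3805.11.
Real GDP 1998 = 4395.4/0.982 = 4475.97.
Change = 4475.97/3805.11 − 1 = 0.1763.

17.63%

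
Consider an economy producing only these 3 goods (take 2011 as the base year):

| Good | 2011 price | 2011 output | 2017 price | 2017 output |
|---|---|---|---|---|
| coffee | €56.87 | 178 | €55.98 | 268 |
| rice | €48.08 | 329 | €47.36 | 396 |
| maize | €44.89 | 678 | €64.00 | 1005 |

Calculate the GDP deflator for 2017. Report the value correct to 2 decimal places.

123.53

Nominal GDP 2017 = 55.98·268 + 47.36·396 + 64.00·1005 = 98077.20.
Real GDP 2017 (at 2011 prices) = 56.87·268 + 48.08·396 + 44.89·1005 = 79395.29.
Deflator = Nominal/Real × 100 = 98077.20/79395.29 × 100 = 123.530.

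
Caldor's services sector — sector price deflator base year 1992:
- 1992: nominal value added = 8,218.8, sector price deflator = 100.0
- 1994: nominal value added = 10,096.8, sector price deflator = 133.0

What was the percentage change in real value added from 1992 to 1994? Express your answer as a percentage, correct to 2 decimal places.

Deflate each year: 1992 → 8218.8/1.000 = 8218.80; 1994 → 10096.8/1.330 = 7591.58.
So real value added changed by 7591.58/8218.80 − 1 = -0.0763, i.e. -7.63%.

-7.63%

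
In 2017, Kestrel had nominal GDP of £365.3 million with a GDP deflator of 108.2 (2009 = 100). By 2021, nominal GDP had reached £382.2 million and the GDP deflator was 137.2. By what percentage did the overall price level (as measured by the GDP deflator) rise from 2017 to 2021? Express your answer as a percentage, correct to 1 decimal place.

26.8%

Price-level change = 137.2 / 108.2 − 1 = 0.2680.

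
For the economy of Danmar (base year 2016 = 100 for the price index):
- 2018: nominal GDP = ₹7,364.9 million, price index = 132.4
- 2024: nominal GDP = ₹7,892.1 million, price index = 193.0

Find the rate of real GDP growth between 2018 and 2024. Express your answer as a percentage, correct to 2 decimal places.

Deflate each year: 2018 → 7364.9/1.324 = 5562.61; 2024 → 7892.1/1.930 = 4089.17.
So real GDP changed by 4089.17/5562.61 − 1 = -0.2649, i.e. -26.49%.

-26.49%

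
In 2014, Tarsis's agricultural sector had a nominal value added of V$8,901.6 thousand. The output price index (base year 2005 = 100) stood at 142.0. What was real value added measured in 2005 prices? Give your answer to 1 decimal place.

V$6,268.7 thousand

Real value added = Nominal / (output price index/100) = 8901.6 / 1.420 = 6268.73.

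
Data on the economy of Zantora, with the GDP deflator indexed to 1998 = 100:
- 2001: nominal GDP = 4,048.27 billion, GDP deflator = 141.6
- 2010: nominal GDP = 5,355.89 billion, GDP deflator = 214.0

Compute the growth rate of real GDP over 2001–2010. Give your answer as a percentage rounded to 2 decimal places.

-12.46%

Real GDP 2001 = 4048.27 / 1.416 = 2858.95.
Real GDP 2010 = 5355.89 / 2.140 = 2502.75.
Real growth = 2502.75 / 2858.95 − 1 = -0.1246.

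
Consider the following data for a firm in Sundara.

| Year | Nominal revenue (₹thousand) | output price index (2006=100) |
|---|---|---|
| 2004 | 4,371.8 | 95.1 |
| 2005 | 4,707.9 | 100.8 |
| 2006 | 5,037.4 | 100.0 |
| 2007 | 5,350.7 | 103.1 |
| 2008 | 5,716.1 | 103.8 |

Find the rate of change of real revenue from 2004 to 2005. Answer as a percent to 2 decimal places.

Real revenue 2004 = 4371.8/0.951 = 4597.06.
Real revenue 2005 = 4707.9/1.008 = 4670.54.
Change = 4670.54/4597.06 − 1 = 0.0160.

1.60%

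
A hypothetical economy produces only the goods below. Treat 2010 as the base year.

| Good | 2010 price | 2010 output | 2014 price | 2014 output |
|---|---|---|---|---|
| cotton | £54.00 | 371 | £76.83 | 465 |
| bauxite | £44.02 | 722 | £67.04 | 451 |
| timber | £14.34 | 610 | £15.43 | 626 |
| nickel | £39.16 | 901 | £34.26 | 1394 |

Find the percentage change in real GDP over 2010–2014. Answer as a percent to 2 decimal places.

13.23%

Real GDP 2010 = Nominal GDP 2010 = 54.00·371 + 44.02·722 + 14.34·610 + 39.16·901 = 95847.00.
Real GDP 2014 (at 2010 prices) = 54.00·465 + 44.02·451 + 14.34·626 + 39.16·1394 = 108528.90.
Real growth = 108528.90/95847.00 − 1 = 0.1323.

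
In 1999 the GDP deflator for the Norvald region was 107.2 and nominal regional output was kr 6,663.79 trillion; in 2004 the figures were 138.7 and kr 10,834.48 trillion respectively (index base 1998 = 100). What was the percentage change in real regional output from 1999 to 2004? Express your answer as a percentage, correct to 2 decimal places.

25.66%

Deflate each year: 1999 → 6663.79/1.072 = 6216.22; 2004 → 10834.48/1.387 = 7811.45.
So real regional output changed by 7811.45/6216.22 − 1 = 0.2566, i.e. 25.66%.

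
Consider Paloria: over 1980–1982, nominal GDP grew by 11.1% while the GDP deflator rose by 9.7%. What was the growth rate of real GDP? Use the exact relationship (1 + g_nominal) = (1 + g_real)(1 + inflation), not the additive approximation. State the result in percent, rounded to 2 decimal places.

1.28%

(1 + g_nom) = (1 + g_real)(1 + π), so g_real = 1.1110 / 1.0970 − 1 = 0.01276.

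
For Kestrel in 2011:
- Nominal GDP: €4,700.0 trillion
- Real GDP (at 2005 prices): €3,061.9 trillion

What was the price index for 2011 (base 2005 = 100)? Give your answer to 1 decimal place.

price index = (Nominal / Real) × 100 = 4700.0 / 3061.9 × 100 = 153.50.

153.5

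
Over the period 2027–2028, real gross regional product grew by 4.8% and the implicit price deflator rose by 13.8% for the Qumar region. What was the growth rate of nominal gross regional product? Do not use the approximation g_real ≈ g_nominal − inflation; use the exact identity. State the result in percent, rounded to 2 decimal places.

19.26%

(1 + g_nom) = (1 + g_real)(1 + π) = 1.0480 × 1.1380 = 1.19262.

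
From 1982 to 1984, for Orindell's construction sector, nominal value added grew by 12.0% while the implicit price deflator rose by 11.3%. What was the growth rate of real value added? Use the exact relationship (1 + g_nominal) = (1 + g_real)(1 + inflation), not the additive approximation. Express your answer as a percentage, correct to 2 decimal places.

0.63%

(1 + g_nom) = (1 + g_real)(1 + π), so g_real = 1.1200 / 1.1130 − 1 = 0.00629.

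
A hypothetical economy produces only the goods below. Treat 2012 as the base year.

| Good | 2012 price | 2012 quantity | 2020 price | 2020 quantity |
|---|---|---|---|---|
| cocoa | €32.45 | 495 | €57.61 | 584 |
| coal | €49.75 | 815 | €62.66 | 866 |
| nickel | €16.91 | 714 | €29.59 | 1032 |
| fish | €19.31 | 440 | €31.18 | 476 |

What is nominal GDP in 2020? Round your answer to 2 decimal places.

€133286.36

Nominal GDP 2020 = Σ (p_2020 × q_2020) = 57.61·584 + 62.66·866 + 29.59·1032 + 31.18·476 = 133286.36.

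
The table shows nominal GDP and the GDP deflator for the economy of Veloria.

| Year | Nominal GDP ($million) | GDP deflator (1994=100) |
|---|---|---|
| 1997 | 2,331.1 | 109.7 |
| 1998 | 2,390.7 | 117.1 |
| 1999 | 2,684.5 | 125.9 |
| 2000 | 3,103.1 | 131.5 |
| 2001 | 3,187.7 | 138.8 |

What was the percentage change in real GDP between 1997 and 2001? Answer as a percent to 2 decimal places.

Real GDP 1997 = 2331.1/1.097 = 2124.98.
Real GDP 2001 = 3187.7/1.388 = 2296.61.
Change = 2296.61/2124.98 − 1 = 0.0808.

8.08%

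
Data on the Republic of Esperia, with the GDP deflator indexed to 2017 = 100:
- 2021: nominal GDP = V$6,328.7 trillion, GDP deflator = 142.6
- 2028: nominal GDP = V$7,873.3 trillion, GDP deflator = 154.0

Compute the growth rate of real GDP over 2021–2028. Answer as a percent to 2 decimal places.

15.20%

Deflate each year: 2021 → 6328.7/1.426 = 4438.08; 2028 → 7873.3/1.540 = 5112.53.
So real GDP changed by 5112.53/4438.08 − 1 = 0.1520, i.e. 15.20%.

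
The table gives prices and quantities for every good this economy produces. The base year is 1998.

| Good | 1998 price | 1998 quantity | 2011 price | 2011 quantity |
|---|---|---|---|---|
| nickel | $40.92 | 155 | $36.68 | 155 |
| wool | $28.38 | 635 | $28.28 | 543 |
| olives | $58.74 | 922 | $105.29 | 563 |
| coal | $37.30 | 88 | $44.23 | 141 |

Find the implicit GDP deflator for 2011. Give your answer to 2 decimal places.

144.06

Nominal GDP 2011 = 36.68·155 + 28.28·543 + 105.29·563 + 44.23·141 = 86556.14.
Real GDP 2011 (at 1998 prices) = 40.92·155 + 28.38·543 + 58.74·563 + 37.30·141 = 60082.86.
Deflator = Nominal/Real × 100 = 86556.14/60082.86 × 100 = 144.061.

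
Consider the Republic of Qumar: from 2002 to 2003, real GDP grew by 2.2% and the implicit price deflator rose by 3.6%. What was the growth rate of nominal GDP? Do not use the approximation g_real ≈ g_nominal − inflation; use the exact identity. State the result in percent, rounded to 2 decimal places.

5.88%

(1 + g_nom) = (1 + g_real)(1 + π) = 1.0220 × 1.0360 = 1.05879.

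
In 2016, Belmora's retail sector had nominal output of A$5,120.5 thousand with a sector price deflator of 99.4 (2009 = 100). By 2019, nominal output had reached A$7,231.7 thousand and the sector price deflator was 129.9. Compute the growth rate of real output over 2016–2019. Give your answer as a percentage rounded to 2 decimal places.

Deflate each year: 2016 → 5120.5/0.994 = 5151.41; 2019 → 7231.7/1.299 = 5567.13.
So real output changed by 5567.13/5151.41 − 1 = 0.0807, i.e. 8.07%.

8.07%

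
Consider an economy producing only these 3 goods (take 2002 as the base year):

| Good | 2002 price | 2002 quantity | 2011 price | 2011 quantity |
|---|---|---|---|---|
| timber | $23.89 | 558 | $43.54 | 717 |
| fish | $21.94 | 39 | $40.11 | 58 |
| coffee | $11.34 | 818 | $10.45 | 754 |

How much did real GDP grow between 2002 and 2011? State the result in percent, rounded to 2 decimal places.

14.87%

Real GDP 2002 = Nominal GDP 2002 = 23.89·558 + 21.94·39 + 11.34·818 = 23462.40.
Real GDP 2011 (at 2002 prices) = 23.89·717 + 21.94·58 + 11.34·754 = 26952.01.
Real growth = 26952.01/23462.40 − 1 = 0.1487.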